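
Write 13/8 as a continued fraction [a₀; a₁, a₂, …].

[1; 1, 1, 1, 2]

Run the Euclidean algorithm, recording each quotient:
13 ÷ 8 → quotient 1, remainder 5
8 ÷ 5 → quotient 1, remainder 3
5 ÷ 3 → quotient 1, remainder 2
3 ÷ 2 → quotient 1, remainder 1
2 ÷ 1 → quotient 2, remainder 0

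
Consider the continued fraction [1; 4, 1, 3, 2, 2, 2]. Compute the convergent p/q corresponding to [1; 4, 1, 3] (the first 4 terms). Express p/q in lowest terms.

Use the convergent recurrence hₖ = aₖ·hₖ₋₁ + hₖ₋₂ (and likewise for the denominators kₖ):
a_0 = 1: 1/1
a_1 = 4: 5/4
a_2 = 1: 6/5
a_3 = 3: 23/19

23/19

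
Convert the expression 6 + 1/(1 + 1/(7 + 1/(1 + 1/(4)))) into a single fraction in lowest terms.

303/44

Work from the innermost term outward:
Start with 4.
1 + 1/(4/1) = 1 + 1/4 = 5/4
7 + 1/(5/4) = 7 + 4/5 = 39/5
1 + 1/(39/5) = 1 + 5/39 = 44/39
6 + 1/(44/39) = 6 + 39/44 = 303/44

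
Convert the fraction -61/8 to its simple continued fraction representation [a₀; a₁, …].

-61 ÷ 8 → quotient -8, remainder 3
8 ÷ 3 → quotient 2, remainder 2
3 ÷ 2 → quotient 1, remainder 1
2 ÷ 1 → quotient 2, remainder 0

[-8; 2, 1, 2]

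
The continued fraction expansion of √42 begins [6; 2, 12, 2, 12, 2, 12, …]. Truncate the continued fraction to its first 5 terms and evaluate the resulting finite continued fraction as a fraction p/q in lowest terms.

a_0 = 6: 6/1
a_1 = 2: 13/2
a_2 = 12: 162/25
a_3 = 2: 337/52
a_4 = 12: 4206/649

4206/649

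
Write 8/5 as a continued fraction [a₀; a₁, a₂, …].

[1; 1, 1, 2]

Repeatedly divide and take the remainder:
⌊8/5⌋ = 1, remainder 3
⌊5/3⌋ = 1, remainder 2
⌊3/2⌋ = 1, remainder 1
⌊2/1⌋ = 2, remainder 0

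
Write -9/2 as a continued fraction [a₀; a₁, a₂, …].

[-5; 2]

⌊-9/2⌋ = -5, remainder 1
⌊2/1⌋ = 2, remainder 0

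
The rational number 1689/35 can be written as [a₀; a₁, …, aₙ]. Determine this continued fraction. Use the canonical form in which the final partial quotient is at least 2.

1689 = 48·35 + 9, so a_0 = 48
35 = 3·9 + 8, so a_1 = 3
9 = 1·8 + 1, so a_2 = 1
8 = 8·1 + 0, so a_3 = 8

[48; 3, 1, 8]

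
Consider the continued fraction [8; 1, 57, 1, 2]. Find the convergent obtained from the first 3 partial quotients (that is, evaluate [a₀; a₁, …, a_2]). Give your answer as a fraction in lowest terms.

a_0 = 8: 8/1
a_1 = 1: 9/1
a_2 = 57: 521/58

521/58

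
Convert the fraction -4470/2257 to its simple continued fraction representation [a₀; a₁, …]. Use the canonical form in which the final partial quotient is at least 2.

[-2; 51, 3, 2, 1, 1, 2]

-4470 ÷ 2257 → quotient -2, remainder 44
2257 ÷ 44 → quotient 51, remainder 13
44 ÷ 13 → quotient 3, remainder 5
13 ÷ 5 → quotient 2, remainder 3
5 ÷ 3 → quotient 1, remainder 2
3 ÷ 2 → quotient 1, remainder 1
2 ÷ 1 → quotient 2, remainder 0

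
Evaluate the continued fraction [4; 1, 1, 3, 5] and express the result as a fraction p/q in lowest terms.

169/37

a_0 = 4: 4/1
a_1 = 1: 5/1
a_2 = 1: 9/2
a_3 = 3: 32/7
a_4 = 5: 169/37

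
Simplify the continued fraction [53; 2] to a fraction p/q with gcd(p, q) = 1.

a_0 = 53: 53/1
a_1 = 2: 107/2

107/2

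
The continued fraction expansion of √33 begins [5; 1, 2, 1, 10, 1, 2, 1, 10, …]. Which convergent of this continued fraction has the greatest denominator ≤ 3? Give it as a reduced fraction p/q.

a_0 = 5: 5/1  (≤ bound)
a_1 = 1: 6/1  (≤ bound)
a_2 = 2: 17/3  (≤ bound)
a_3 = 1: 23/4  (> 3, stop)

17/3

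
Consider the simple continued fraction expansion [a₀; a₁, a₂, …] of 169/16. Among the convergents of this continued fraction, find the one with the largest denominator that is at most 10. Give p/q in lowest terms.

74/7

a_0 = 10: 10/1  (≤ bound)
a_1 = 1: 11/1  (≤ bound)
a_2 = 1: 21/2  (≤ bound)
a_3 = 3: 74/7  (≤ bound)
a_4 = 2: 169/16  (> 10, stop)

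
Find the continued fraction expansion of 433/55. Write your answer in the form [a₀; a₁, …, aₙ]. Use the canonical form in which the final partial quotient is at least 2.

[7; 1, 6, 1, 6]

Run the Euclidean algorithm, recording each quotient:
433 ÷ 55 → quotient 7, remainder 48
55 ÷ 48 → quotient 1, remainder 7
48 ÷ 7 → quotient 6, remainder 6
7 ÷ 6 → quotient 1, remainder 1
6 ÷ 1 → quotient 6, remainder 0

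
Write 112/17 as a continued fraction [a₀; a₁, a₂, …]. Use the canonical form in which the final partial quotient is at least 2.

[6; 1, 1, 2, 3]

Repeatedly divide and take the remainder:
112 ÷ 17 → quotient 6, remainder 10
17 ÷ 10 → quotient 1, remainder 7
10 ÷ 7 → quotient 1, remainder 3
7 ÷ 3 → quotient 2, remainder 1
3 ÷ 1 → quotient 3, remainder 0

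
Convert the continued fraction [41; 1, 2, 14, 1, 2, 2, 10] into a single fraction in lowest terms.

137316/3295

Compute successive convergents:
a_0 = 41: 41/1
a_1 = 1: 42/1
a_2 = 2: 125/3
a_3 = 14: 1792/43
a_4 = 1: 1917/46
a_5 = 2: 5626/135
a_6 = 2: 13169/316
a_7 = 10: 137316/3295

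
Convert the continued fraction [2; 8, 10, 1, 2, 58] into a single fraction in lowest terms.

32089/15111

a_0 = 2: 2/1
a_1 = 8: 17/8
a_2 = 10: 172/81
a_3 = 1: 189/89
a_4 = 2: 550/259
a_5 = 58: 32089/15111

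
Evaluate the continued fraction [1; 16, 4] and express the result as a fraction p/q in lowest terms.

69/65

Use the convergent recurrence hₖ = aₖ·hₖ₋₁ + hₖ₋₂ (and likewise for the denominators kₖ):
a_0 = 1: 1/1
a_1 = 16: 17/16
a_2 = 4: 69/65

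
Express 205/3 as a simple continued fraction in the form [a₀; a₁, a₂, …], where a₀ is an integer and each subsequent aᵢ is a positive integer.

Repeatedly divide and take the remainder:
205 ÷ 3 → quotient 68, remainder 1
3 ÷ 1 → quotient 3, remainder 0

[68; 3]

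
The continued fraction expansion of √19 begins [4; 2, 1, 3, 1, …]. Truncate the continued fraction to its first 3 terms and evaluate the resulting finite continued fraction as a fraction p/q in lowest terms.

13/3

Work from the innermost term outward:
Start with 1.
2 + 1/(1/1) = 2 + 1/1 = 3/1
4 + 1/(3/1) = 4 + 1/3 = 13/3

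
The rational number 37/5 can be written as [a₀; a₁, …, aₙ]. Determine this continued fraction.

[7; 2, 2]

Apply division with remainder until the remainder is 0:
⌊37/5⌋ = 7, remainder 2
⌊5/2⌋ = 2, remainder 1
⌊2/1⌋ = 2, remainder 0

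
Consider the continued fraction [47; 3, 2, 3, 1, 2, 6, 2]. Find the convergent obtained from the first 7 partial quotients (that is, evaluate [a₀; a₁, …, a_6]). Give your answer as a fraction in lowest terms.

25868/547

a_0 = 47: 47/1
a_1 = 3: 142/3
a_2 = 2: 331/7
a_3 = 3: 1135/24
a_4 = 1: 1466/31
a_5 = 2: 4067/86
a_6 = 6: 25868/547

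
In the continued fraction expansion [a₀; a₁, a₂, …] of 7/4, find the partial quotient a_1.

1

⌊7/4⌋ = 1, remainder 3
⌊4/3⌋ = 1, remainder 1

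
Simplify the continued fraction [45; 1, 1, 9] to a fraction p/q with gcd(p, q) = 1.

a_0 = 45: 45/1
a_1 = 1: 46/1
a_2 = 1: 91/2
a_3 = 9: 865/19

865/19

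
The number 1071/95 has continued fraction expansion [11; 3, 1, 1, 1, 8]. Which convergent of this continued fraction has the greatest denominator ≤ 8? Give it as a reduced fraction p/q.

List convergents until the denominator exceeds the bound:
a_0 = 11: 11/1  (≤ bound)
a_1 = 3: 34/3  (≤ bound)
a_2 = 1: 45/4  (≤ bound)
a_3 = 1: 79/7  (≤ bound)
a_4 = 1: 124/11  (> 8, stop)

79/7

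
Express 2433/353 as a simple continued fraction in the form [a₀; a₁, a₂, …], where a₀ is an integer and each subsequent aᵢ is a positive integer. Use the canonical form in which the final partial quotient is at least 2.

2433 = 6·353 + 315, so a_0 = 6
353 = 1·315 + 38, so a_1 = 1
315 = 8·38 + 11, so a_2 = 8
38 = 3·11 + 5, so a_3 = 3
11 = 2·5 + 1, so a_4 = 2
5 = 5·1 + 0, so a_5 = 5

[6; 1, 8, 3, 2, 5]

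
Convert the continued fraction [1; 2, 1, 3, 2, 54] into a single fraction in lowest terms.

Work from the innermost term outward:
Start with 54.
2 + 1/(54/1) = 2 + 1/54 = 109/54
3 + 1/(109/54) = 3 + 54/109 = 381/109
1 + 1/(381/109) = 1 + 109/381 = 490/381
2 + 1/(490/381) = 2 + 381/490 = 1361/490
1 + 1/(1361/490) = 1 + 490/1361 = 1851/1361

1851/1361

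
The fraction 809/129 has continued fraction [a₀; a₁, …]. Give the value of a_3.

809 ÷ 129 → quotient 6, remainder 35
129 ÷ 35 → quotient 3, remainder 24
35 ÷ 24 → quotient 1, remainder 11
24 ÷ 11 → quotient 2, remainder 2

2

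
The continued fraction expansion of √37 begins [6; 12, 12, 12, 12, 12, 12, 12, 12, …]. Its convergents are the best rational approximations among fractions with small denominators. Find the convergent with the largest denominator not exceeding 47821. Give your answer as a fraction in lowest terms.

128766/21169

a_0 = 6: 6/1  (≤ bound)
a_1 = 12: 73/12  (≤ bound)
a_2 = 12: 882/145  (≤ bound)
a_3 = 12: 10657/1752  (≤ bound)
a_4 = 12: 128766/21169  (≤ bound)
a_5 = 12: 1555849/255780  (> 47821, stop)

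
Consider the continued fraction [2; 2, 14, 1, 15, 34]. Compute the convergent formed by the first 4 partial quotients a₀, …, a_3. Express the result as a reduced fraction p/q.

Start with 1.
14 + 1/(1/1) = 14 + 1/1 = 15/1
2 + 1/(15/1) = 2 + 1/15 = 31/15
2 + 1/(31/15) = 2 + 15/31 = 77/31

77/31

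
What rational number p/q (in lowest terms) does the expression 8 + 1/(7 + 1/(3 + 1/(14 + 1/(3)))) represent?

7868/967

a_0 = 8: 8/1
a_1 = 7: 57/7
a_2 = 3: 179/22
a_3 = 14: 2563/315
a_4 = 3: 7868/967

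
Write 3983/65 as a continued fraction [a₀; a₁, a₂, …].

Repeatedly divide and take the remainder:
3983 ÷ 65 → quotient 61, remainder 18
65 ÷ 18 → quotient 3, remainder 11
18 ÷ 11 → quotient 1, remainder 7
11 ÷ 7 → quotient 1, remainder 4
7 ÷ 4 → quotient 1, remainder 3
4 ÷ 3 → quotient 1, remainder 1
3 ÷ 1 → quotient 3, remainder 0

[61; 3, 1, 1, 1, 1, 3]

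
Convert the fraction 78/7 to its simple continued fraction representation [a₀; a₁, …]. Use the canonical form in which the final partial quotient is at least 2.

[11; 7]

Apply division with remainder until the remainder is 0:
⌊78/7⌋ = 11, remainder 1
⌊7/1⌋ = 7, remainder 0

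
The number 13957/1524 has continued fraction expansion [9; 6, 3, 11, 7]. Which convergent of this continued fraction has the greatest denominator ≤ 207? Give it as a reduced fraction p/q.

a_0 = 9: 9/1  (≤ bound)
a_1 = 6: 55/6  (≤ bound)
a_2 = 3: 174/19  (≤ bound)
a_3 = 11: 1969/215  (> 207, stop)

174/19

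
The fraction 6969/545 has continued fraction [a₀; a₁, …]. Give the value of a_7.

2

6969 = 12·545 + 429, so a_0 = 12
545 = 1·429 + 116, so a_1 = 1
429 = 3·116 + 81, so a_2 = 3
116 = 1·81 + 35, so a_3 = 1
81 = 2·35 + 11, so a_4 = 2
35 = 3·11 + 2, so a_5 = 3
11 = 5·2 + 1, so a_6 = 5
2 = 2·1 + 0, so a_7 = 2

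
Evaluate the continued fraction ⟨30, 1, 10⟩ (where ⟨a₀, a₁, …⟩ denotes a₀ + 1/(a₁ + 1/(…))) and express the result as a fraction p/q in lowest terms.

a_0 = 30: 30/1
a_1 = 1: 31/1
a_2 = 10: 340/11

340/11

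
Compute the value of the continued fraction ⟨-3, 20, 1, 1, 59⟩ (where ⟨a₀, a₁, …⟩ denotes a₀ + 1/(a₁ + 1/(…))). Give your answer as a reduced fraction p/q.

Start with 59.
1 + 1/(59/1) = 1 + 1/59 = 60/59
1 + 1/(60/59) = 1 + 59/60 = 119/60
20 + 1/(119/60) = 20 + 60/119 = 2440/119
-3 + 1/(2440/119) = -3 + 119/2440 = -7201/2440

-7201/2440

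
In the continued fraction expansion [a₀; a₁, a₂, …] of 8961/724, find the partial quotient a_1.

2

Repeatedly divide and take the remainder:
8961 ÷ 724 → quotient 12, remainder 273
724 ÷ 273 → quotient 2, remainder 178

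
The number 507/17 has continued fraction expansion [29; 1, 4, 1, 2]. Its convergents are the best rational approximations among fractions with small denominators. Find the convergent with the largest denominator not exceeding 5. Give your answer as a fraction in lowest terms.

a_0 = 29: 29/1  (≤ bound)
a_1 = 1: 30/1  (≤ bound)
a_2 = 4: 149/5  (≤ bound)
a_3 = 1: 179/6  (> 5, stop)

149/5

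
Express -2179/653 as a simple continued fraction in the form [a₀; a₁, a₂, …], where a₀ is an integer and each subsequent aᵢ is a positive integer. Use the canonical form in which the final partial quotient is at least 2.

[-4; 1, 1, 1, 30, 2, 3]

⌊-2179/653⌋ = -4, remainder 433
⌊653/433⌋ = 1, remainder 220
⌊433/220⌋ = 1, remainder 213
⌊220/213⌋ = 1, remainder 7
⌊213/7⌋ = 30, remainder 3
⌊7/3⌋ = 2, remainder 1
⌊3/1⌋ = 3, remainder 0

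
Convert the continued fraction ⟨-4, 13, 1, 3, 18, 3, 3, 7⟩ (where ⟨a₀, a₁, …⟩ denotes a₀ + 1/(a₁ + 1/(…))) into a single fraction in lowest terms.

Start with 7.
3 + 1/(7/1) = 3 + 1/7 = 22/7
3 + 1/(22/7) = 3 + 7/22 = 73/22
18 + 1/(73/22) = 18 + 22/73 = 1336/73
3 + 1/(1336/73) = 3 + 73/1336 = 4081/1336
1 + 1/(4081/1336) = 1 + 1336/4081 = 5417/4081
13 + 1/(5417/4081) = 13 + 4081/5417 = 74502/5417
-4 + 1/(74502/5417) = -4 + 5417/74502 = -292591/74502

-292591/74502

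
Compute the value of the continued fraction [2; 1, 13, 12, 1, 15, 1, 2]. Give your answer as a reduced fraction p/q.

Collapse the nested fraction from the inside out:
Start with 2.
1 + 1/(2/1) = 1 + 1/2 = 3/2
15 + 1/(3/2) = 15 + 2/3 = 47/3
1 + 1/(47/3) = 1 + 3/47 = 50/47
12 + 1/(50/47) = 12 + 47/50 = 647/50
13 + 1/(647/50) = 13 + 50/647 = 8461/647
1 + 1/(8461/647) = 1 + 647/8461 = 9108/8461
2 + 1/(9108/8461) = 2 + 8461/9108 = 26677/9108

26677/9108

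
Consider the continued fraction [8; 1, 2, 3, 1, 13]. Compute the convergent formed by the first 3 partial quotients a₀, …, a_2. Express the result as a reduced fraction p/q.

a_0 = 8: 8/1
a_1 = 1: 9/1
a_2 = 2: 26/3

26/3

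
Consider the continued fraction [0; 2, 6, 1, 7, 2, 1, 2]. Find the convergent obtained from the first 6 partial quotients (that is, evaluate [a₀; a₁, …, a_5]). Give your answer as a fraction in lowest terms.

Start with 2.
7 + 1/(2/1) = 7 + 1/2 = 15/2
1 + 1/(15/2) = 1 + 2/15 = 17/15
6 + 1/(17/15) = 6 + 15/17 = 117/17
2 + 1/(117/17) = 2 + 17/117 = 251/117
0 + 1/(251/117) = 0 + 117/251 = 117/251

117/251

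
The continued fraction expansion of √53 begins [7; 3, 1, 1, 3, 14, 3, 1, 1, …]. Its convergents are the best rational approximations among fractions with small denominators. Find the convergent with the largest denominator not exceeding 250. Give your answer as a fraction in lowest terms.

a_0 = 7: 7/1  (≤ bound)
a_1 = 3: 22/3  (≤ bound)
a_2 = 1: 29/4  (≤ bound)
a_3 = 1: 51/7  (≤ bound)
a_4 = 3: 182/25  (≤ bound)
a_5 = 14: 2599/357  (> 250, stop)

182/25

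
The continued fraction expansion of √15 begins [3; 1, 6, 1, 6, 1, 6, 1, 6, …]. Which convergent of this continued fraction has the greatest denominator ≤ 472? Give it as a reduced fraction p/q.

1677/433

a_0 = 3: 3/1  (≤ bound)
a_1 = 1: 4/1  (≤ bound)
a_2 = 6: 27/7  (≤ bound)
a_3 = 1: 31/8  (≤ bound)
a_4 = 6: 213/55  (≤ bound)
a_5 = 1: 244/63  (≤ bound)
a_6 = 6: 1677/433  (≤ bound)
a_7 = 1: 1921/496  (> 472, stop)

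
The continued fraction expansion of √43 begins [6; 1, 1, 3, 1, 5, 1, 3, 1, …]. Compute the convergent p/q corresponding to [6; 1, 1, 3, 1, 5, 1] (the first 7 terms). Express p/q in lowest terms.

Build up convergents one term at a time:
a_0 = 6: 6/1
a_1 = 1: 7/1
a_2 = 1: 13/2
a_3 = 3: 46/7
a_4 = 1: 59/9
a_5 = 5: 341/52
a_6 = 1: 400/61

400/61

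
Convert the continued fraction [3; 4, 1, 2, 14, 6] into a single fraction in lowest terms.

Start with 6.
14 + 1/(6/1) = 14 + 1/6 = 85/6
2 + 1/(85/6) = 2 + 6/85 = 176/85
1 + 1/(176/85) = 1 + 85/176 = 261/176
4 + 1/(261/176) = 4 + 176/261 = 1220/261
3 + 1/(1220/261) = 3 + 261/1220 = 3921/1220

3921/1220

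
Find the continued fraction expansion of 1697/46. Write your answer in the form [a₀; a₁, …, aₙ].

[36; 1, 8, 5]

Repeatedly divide and take the remainder:
⌊1697/46⌋ = 36, remainder 41
⌊46/41⌋ = 1, remainder 5
⌊41/5⌋ = 8, remainder 1
⌊5/1⌋ = 5, remainder 0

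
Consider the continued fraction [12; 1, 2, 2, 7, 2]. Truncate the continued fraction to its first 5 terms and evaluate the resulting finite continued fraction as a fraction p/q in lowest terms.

661/52

Start with 7.
2 + 1/(7/1) = 2 + 1/7 = 15/7
2 + 1/(15/7) = 2 + 7/15 = 37/15
1 + 1/(37/15) = 1 + 15/37 = 52/37
12 + 1/(52/37) = 12 + 37/52 = 661/52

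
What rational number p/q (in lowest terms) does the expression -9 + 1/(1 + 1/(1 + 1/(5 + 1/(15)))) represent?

Start with 15.
5 + 1/(15/1) = 5 + 1/15 = 76/15
1 + 1/(76/15) = 1 + 15/76 = 91/76
1 + 1/(91/76) = 1 + 76/91 = 167/91
-9 + 1/(167/91) = -9 + 91/167 = -1412/167

-1412/167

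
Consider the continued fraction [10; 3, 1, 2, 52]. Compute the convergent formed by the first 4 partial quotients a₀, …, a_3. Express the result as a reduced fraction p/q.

113/11

Use the convergent recurrence hₖ = aₖ·hₖ₋₁ + hₖ₋₂ (and likewise for the denominators kₖ):
a_0 = 10: 10/1
a_1 = 3: 31/3
a_2 = 1: 41/4
a_3 = 2: 113/11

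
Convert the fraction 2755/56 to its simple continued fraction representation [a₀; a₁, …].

[49; 5, 11]

2755 ÷ 56 → quotient 49, remainder 11
56 ÷ 11 → quotient 5, remainder 1
11 ÷ 1 → quotient 11, remainder 0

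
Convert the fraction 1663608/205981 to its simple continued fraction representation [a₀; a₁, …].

[8; 13, 14, 3, 5, 2, 31]

⌊1663608/205981⌋ = 8, remainder 15760
⌊205981/15760⌋ = 13, remainder 1101
⌊15760/1101⌋ = 14, remainder 346
⌊1101/346⌋ = 3, remainder 63
⌊346/63⌋ = 5, remainder 31
⌊63/31⌋ = 2, remainder 1
⌊31/1⌋ = 31, remainder 0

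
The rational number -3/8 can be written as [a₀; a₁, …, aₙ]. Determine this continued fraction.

[-1; 1, 1, 1, 2]

⌊-3/8⌋ = -1, remainder 5
⌊8/5⌋ = 1, remainder 3
⌊5/3⌋ = 1, remainder 2
⌊3/2⌋ = 1, remainder 1
⌊2/1⌋ = 2, remainder 0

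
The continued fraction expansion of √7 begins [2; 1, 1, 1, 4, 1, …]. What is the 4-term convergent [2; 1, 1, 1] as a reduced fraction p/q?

8/3

a_0 = 2: 2/1
a_1 = 1: 3/1
a_2 = 1: 5/2
a_3 = 1: 8/3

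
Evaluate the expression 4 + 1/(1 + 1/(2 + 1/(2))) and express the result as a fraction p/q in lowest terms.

Use the convergent recurrence hₖ = aₖ·hₖ₋₁ + hₖ₋₂ (and likewise for the denominators kₖ):
a_0 = 4: 4/1
a_1 = 1: 5/1
a_2 = 2: 14/3
a_3 = 2: 33/7

33/7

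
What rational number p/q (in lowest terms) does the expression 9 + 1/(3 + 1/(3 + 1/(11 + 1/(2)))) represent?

2195/236

Starting at the tail and folding back:
Start with 2.
11 + 1/(2/1) = 11 + 1/2 = 23/2
3 + 1/(23/2) = 3 + 2/23 = 71/23
3 + 1/(71/23) = 3 + 23/71 = 236/71
9 + 1/(236/71) = 9 + 71/236 = 2195/236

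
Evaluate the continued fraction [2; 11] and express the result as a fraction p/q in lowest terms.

23/11

a_0 = 2: 2/1
a_1 = 11: 23/11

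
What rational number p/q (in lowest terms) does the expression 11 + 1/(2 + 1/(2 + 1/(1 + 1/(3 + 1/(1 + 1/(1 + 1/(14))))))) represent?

a_0 = 11: 11/1
a_1 = 2: 23/2
a_2 = 2: 57/5
a_3 = 1: 80/7
a_4 = 3: 297/26
a_5 = 1: 377/33
a_6 = 1: 674/59
a_7 = 14: 9813/859

9813/859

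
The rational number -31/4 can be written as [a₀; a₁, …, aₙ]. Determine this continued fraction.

⌊-31/4⌋ = -8, remainder 1
⌊4/1⌋ = 4, remainder 0

[-8; 4]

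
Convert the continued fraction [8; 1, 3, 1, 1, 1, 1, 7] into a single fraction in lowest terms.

1537/175

Starting at the tail and folding back:
Start with 7.
1 + 1/(7/1) = 1 + 1/7 = 8/7
1 + 1/(8/7) = 1 + 7/8 = 15/8
1 + 1/(15/8) = 1 + 8/15 = 23/15
1 + 1/(23/15) = 1 + 15/23 = 38/23
3 + 1/(38/23) = 3 + 23/38 = 137/38
1 + 1/(137/38) = 1 + 38/137 = 175/137
8 + 1/(175/137) = 8 + 137/175 = 1537/175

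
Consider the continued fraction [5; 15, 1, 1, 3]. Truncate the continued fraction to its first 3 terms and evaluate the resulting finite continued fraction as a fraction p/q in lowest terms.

81/16

a_0 = 5: 5/1
a_1 = 15: 76/15
a_2 = 1: 81/16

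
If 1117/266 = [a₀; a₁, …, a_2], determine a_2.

⌊1117/266⌋ = 4, remainder 53
⌊266/53⌋ = 5, remainder 1
⌊53/1⌋ = 53, remainder 0

53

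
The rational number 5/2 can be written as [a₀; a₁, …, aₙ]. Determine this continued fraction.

[2; 2]

Apply division with remainder until the remainder is 0:
5 ÷ 2 → quotient 2, remainder 1
2 ÷ 1 → quotient 2, remainder 0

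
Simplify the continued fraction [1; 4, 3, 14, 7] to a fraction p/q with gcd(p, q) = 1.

1619/1315

Start with 7.
14 + 1/(7/1) = 14 + 1/7 = 99/7
3 + 1/(99/7) = 3 + 7/99 = 304/99
4 + 1/(304/99) = 4 + 99/304 = 1315/304
1 + 1/(1315/304) = 1 + 304/1315 = 1619/1315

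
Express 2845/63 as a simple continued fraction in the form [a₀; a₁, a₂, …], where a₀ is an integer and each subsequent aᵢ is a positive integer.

[45; 6, 3, 3]

2845 = 45·63 + 10, so a_0 = 45
63 = 6·10 + 3, so a_1 = 6
10 = 3·3 + 1, so a_2 = 3
3 = 3·1 + 0, so a_3 = 3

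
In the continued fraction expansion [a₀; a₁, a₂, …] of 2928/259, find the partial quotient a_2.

Repeatedly divide and take the remainder:
⌊2928/259⌋ = 11, remainder 79
⌊259/79⌋ = 3, remainder 22
⌊79/22⌋ = 3, remainder 13

3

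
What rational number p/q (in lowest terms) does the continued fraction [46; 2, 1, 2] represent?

371/8

a_0 = 46: 46/1
a_1 = 2: 93/2
a_2 = 1: 139/3
a_3 = 2: 371/8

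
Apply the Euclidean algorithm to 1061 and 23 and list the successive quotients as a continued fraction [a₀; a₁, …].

[46; 7, 1, 2]

1061 ÷ 23 → quotient 46, remainder 3
23 ÷ 3 → quotient 7, remainder 2
3 ÷ 2 → quotient 1, remainder 1
2 ÷ 1 → quotient 2, remainder 0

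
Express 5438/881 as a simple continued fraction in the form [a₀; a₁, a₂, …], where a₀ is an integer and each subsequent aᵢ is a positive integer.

[6; 5, 1, 3, 1, 9, 3]

5438 ÷ 881 → quotient 6, remainder 152
881 ÷ 152 → quotient 5, remainder 121
152 ÷ 121 → quotient 1, remainder 31
121 ÷ 31 → quotient 3, remainder 28
31 ÷ 28 → quotient 1, remainder 3
28 ÷ 3 → quotient 9, remainder 1
3 ÷ 1 → quotient 3, remainder 0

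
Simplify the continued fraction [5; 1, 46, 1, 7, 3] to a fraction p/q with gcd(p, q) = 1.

7157/1197

Start with 3.
7 + 1/(3/1) = 7 + 1/3 = 22/3
1 + 1/(22/3) = 1 + 3/22 = 25/22
46 + 1/(25/22) = 46 + 22/25 = 1172/25
1 + 1/(1172/25) = 1 + 25/1172 = 1197/1172
5 + 1/(1197/1172) = 5 + 1172/1197 = 7157/1197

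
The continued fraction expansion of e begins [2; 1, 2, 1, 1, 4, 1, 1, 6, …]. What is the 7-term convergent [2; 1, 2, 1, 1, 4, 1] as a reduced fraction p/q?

106/39

Compute successive convergents:
a_0 = 2: 2/1
a_1 = 1: 3/1
a_2 = 2: 8/3
a_3 = 1: 11/4
a_4 = 1: 19/7
a_5 = 4: 87/32
a_6 = 1: 106/39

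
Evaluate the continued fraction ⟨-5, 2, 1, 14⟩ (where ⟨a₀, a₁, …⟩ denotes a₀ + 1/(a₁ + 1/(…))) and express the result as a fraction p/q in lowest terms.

Build up convergents one term at a time:
a_0 = -5: -5/1
a_1 = 2: -9/2
a_2 = 1: -14/3
a_3 = 14: -205/44

-205/44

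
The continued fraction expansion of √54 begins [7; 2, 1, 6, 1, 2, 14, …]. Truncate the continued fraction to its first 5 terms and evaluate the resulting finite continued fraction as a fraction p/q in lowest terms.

169/23

a_0 = 7: 7/1
a_1 = 2: 15/2
a_2 = 1: 22/3
a_3 = 6: 147/20
a_4 = 1: 169/23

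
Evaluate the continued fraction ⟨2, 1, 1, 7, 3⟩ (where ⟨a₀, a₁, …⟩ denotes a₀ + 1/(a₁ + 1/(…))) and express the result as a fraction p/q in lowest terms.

119/47

Build up convergents one term at a time:
a_0 = 2: 2/1
a_1 = 1: 3/1
a_2 = 1: 5/2
a_3 = 7: 38/15
a_4 = 3: 119/47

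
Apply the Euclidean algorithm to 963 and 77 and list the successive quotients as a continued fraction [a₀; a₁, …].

963 = 12·77 + 39, so a_0 = 12
77 = 1·39 + 38, so a_1 = 1
39 = 1·38 + 1, so a_2 = 1
38 = 38·1 + 0, so a_3 = 38

[12; 1, 1, 38]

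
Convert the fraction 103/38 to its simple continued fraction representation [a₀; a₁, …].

[2; 1, 2, 2, 5]

Repeatedly divide and take the remainder:
⌊103/38⌋ = 2, remainder 27
⌊38/27⌋ = 1, remainder 11
⌊27/11⌋ = 2, remainder 5
⌊11/5⌋ = 2, remainder 1
⌊5/1⌋ = 5, remainder 0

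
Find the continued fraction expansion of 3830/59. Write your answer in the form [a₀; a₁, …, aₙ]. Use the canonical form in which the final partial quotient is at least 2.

[64; 1, 10, 1, 4]

3830 ÷ 59 → quotient 64, remainder 54
59 ÷ 54 → quotient 1, remainder 5
54 ÷ 5 → quotient 10, remainder 4
5 ÷ 4 → quotient 1, remainder 1
4 ÷ 1 → quotient 4, remainder 0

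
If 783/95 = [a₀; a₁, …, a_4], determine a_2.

783 = 8·95 + 23, so a_0 = 8
95 = 4·23 + 3, so a_1 = 4
23 = 7·3 + 2, so a_2 = 7

7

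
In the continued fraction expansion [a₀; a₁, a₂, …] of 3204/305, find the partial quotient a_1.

1

3204 ÷ 305 → quotient 10, remainder 154
305 ÷ 154 → quotient 1, remainder 151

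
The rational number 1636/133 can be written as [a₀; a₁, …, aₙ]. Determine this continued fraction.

[12; 3, 3, 13]

⌊1636/133⌋ = 12, remainder 40
⌊133/40⌋ = 3, remainder 13
⌊40/13⌋ = 3, remainder 1
⌊13/1⌋ = 13, remainder 0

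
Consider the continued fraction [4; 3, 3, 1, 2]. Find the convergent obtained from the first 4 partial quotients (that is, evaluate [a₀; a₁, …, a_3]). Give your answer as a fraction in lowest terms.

a_0 = 4: 4/1
a_1 = 3: 13/3
a_2 = 3: 43/10
a_3 = 1: 56/13

56/13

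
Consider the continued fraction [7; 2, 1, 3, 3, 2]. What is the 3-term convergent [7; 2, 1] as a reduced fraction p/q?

22/3

Build up convergents one term at a time:
a_0 = 7: 7/1
a_1 = 2: 15/2
a_2 = 1: 22/3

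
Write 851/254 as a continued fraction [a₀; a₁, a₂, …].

851 ÷ 254 → quotient 3, remainder 89
254 ÷ 89 → quotient 2, remainder 76
89 ÷ 76 → quotient 1, remainder 13
76 ÷ 13 → quotient 5, remainder 11
13 ÷ 11 → quotient 1, remainder 2
11 ÷ 2 → quotient 5, remainder 1
2 ÷ 1 → quotient 2, remainder 0

[3; 2, 1, 5, 1, 5, 2]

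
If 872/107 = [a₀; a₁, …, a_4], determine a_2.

1

⌊872/107⌋ = 8, remainder 16
⌊107/16⌋ = 6, remainder 11
⌊16/11⌋ = 1, remainder 5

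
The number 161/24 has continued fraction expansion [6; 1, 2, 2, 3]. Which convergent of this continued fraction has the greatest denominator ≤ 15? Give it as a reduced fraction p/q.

List convergents until the denominator exceeds the bound:
a_0 = 6: 6/1  (≤ bound)
a_1 = 1: 7/1  (≤ bound)
a_2 = 2: 20/3  (≤ bound)
a_3 = 2: 47/7  (≤ bound)
a_4 = 3: 161/24  (> 15, stop)

47/7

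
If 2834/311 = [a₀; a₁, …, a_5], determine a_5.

3

Apply division with remainder until the remainder is 0:
2834 ÷ 311 → quotient 9, remainder 35
311 ÷ 35 → quotient 8, remainder 31
35 ÷ 31 → quotient 1, remainder 4
31 ÷ 4 → quotient 7, remainder 3
4 ÷ 3 → quotient 1, remainder 1
3 ÷ 1 → quotient 3, remainder 0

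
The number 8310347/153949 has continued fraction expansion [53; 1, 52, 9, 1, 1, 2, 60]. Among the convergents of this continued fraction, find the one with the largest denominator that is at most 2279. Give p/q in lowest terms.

54467/1009

List convergents until the denominator exceeds the bound:
a_0 = 53: 53/1  (≤ bound)
a_1 = 1: 54/1  (≤ bound)
a_2 = 52: 2861/53  (≤ bound)
a_3 = 9: 25803/478  (≤ bound)
a_4 = 1: 28664/531  (≤ bound)
a_5 = 1: 54467/1009  (≤ bound)
a_6 = 2: 137598/2549  (> 2279, stop)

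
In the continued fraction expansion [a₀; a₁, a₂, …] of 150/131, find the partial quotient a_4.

2

150 = 1·131 + 19, so a_0 = 1
131 = 6·19 + 17, so a_1 = 6
19 = 1·17 + 2, so a_2 = 1
17 = 8·2 + 1, so a_3 = 8
2 = 2·1 + 0, so a_4 = 2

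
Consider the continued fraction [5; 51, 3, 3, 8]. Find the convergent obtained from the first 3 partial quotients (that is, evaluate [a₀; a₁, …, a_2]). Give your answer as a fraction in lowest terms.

773/154

Start with 3.
51 + 1/(3/1) = 51 + 1/3 = 154/3
5 + 1/(154/3) = 5 + 3/154 = 773/154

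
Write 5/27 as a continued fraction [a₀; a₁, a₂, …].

[0; 5, 2, 2]

⌊5/27⌋ = 0, remainder 5
⌊27/5⌋ = 5, remainder 2
⌊5/2⌋ = 2, remainder 1
⌊2/1⌋ = 2, remainder 0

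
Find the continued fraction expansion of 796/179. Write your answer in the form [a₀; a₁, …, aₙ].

Repeatedly divide and take the remainder:
796 ÷ 179 → quotient 4, remainder 80
179 ÷ 80 → quotient 2, remainder 19
80 ÷ 19 → quotient 4, remainder 4
19 ÷ 4 → quotient 4, remainder 3
4 ÷ 3 → quotient 1, remainder 1
3 ÷ 1 → quotient 3, remainder 0

[4; 2, 4, 4, 1, 3]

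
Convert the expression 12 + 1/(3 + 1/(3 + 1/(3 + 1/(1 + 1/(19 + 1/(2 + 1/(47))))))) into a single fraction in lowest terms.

1018278/82771

Collapse the nested fraction from the inside out:
Start with 47.
2 + 1/(47/1) = 2 + 1/47 = 95/47
19 + 1/(95/47) = 19 + 47/95 = 1852/95
1 + 1/(1852/95) = 1 + 95/1852 = 1947/1852
3 + 1/(1947/1852) = 3 + 1852/1947 = 7693/1947
3 + 1/(7693/1947) = 3 + 1947/7693 = 25026/7693
3 + 1/(25026/7693) = 3 + 7693/25026 = 82771/25026
12 + 1/(82771/25026) = 12 + 25026/82771 = 1018278/82771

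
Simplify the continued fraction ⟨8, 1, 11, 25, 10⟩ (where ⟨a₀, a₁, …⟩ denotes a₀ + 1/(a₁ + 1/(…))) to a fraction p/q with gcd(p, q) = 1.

26947/3022

Compute successive convergents:
a_0 = 8: 8/1
a_1 = 1: 9/1
a_2 = 11: 107/12
a_3 = 25: 2684/301
a_4 = 10: 26947/3022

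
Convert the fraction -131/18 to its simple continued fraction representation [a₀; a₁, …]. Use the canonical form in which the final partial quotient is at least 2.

[-8; 1, 2, 1, 1, 2]

-131 ÷ 18 → quotient -8, remainder 13
18 ÷ 13 → quotient 1, remainder 5
13 ÷ 5 → quotient 2, remainder 3
5 ÷ 3 → quotient 1, remainder 2
3 ÷ 2 → quotient 1, remainder 1
2 ÷ 1 → quotient 2, remainder 0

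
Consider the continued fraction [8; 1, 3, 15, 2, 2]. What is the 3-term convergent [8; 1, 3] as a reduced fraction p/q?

Start with 3.
1 + 1/(3/1) = 1 + 1/3 = 4/3
8 + 1/(4/3) = 8 + 3/4 = 35/4

35/4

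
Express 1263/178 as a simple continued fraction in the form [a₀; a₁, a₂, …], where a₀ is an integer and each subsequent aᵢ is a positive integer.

[7; 10, 2, 8]

⌊1263/178⌋ = 7, remainder 17
⌊178/17⌋ = 10, remainder 8
⌊17/8⌋ = 2, remainder 1
⌊8/1⌋ = 8, remainder 0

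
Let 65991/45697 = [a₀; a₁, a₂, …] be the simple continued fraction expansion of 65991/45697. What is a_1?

2

⌊65991/45697⌋ = 1, remainder 20294
⌊45697/20294⌋ = 2, remainder 5109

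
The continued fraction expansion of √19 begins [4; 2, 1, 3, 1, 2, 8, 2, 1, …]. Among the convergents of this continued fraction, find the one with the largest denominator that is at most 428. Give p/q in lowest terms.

a_0 = 4: 4/1  (≤ bound)
a_1 = 2: 9/2  (≤ bound)
a_2 = 1: 13/3  (≤ bound)
a_3 = 3: 48/11  (≤ bound)
a_4 = 1: 61/14  (≤ bound)
a_5 = 2: 170/39  (≤ bound)
a_6 = 8: 1421/326  (≤ bound)
a_7 = 2: 3012/691  (> 428, stop)

1421/326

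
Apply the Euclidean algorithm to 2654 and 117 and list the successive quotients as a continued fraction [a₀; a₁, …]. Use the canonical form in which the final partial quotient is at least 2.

[22; 1, 2, 6, 6]

2654 ÷ 117 → quotient 22, remainder 80
117 ÷ 80 → quotient 1, remainder 37
80 ÷ 37 → quotient 2, remainder 6
37 ÷ 6 → quotient 6, remainder 1
6 ÷ 1 → quotient 6, remainder 0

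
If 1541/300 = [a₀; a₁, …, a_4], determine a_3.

6

Apply division with remainder until the remainder is 0:
1541 ÷ 300 → quotient 5, remainder 41
300 ÷ 41 → quotient 7, remainder 13
41 ÷ 13 → quotient 3, remainder 2
13 ÷ 2 → quotient 6, remainder 1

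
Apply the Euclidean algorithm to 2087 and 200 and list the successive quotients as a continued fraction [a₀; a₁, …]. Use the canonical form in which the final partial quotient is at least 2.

[10; 2, 3, 2, 1, 8]

Repeatedly divide and take the remainder:
⌊2087/200⌋ = 10, remainder 87
⌊200/87⌋ = 2, remainder 26
⌊87/26⌋ = 3, remainder 9
⌊26/9⌋ = 2, remainder 8
⌊9/8⌋ = 1, remainder 1
⌊8/1⌋ = 8, remainder 0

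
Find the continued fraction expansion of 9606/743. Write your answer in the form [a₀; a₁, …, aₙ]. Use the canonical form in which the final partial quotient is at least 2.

[12; 1, 13, 53]

Run the Euclidean algorithm, recording each quotient:
⌊9606/743⌋ = 12, remainder 690
⌊743/690⌋ = 1, remainder 53
⌊690/53⌋ = 13, remainder 1
⌊53/1⌋ = 53, remainder 0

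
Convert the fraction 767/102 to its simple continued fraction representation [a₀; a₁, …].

Repeatedly divide and take the remainder:
767 = 7·102 + 53, so a_0 = 7
102 = 1·53 + 49, so a_1 = 1
53 = 1·49 + 4, so a_2 = 1
49 = 12·4 + 1, so a_3 = 12
4 = 4·1 + 0, so a_4 = 4

[7; 1, 1, 12, 4]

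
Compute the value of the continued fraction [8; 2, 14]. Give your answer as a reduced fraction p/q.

246/29

Start with 14.
2 + 1/(14/1) = 2 + 1/14 = 29/14
8 + 1/(29/14) = 8 + 14/29 = 246/29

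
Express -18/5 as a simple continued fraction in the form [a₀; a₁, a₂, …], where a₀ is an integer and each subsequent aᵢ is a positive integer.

-18 ÷ 5 → quotient -4, remainder 2
5 ÷ 2 → quotient 2, remainder 1
2 ÷ 1 → quotient 2, remainder 0

[-4; 2, 2]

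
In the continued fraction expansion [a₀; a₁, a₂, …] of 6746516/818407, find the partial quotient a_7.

2

⌊6746516/818407⌋ = 8, remainder 199260
⌊818407/199260⌋ = 4, remainder 21367
⌊199260/21367⌋ = 9, remainder 6957
⌊21367/6957⌋ = 3, remainder 496
⌊6957/496⌋ = 14, remainder 13
⌊496/13⌋ = 38, remainder 2
⌊13/2⌋ = 6, remainder 1
⌊2/1⌋ = 2, remainder 0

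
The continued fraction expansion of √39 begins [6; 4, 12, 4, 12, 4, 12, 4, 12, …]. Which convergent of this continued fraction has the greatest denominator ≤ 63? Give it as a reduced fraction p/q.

306/49

a_0 = 6: 6/1  (≤ bound)
a_1 = 4: 25/4  (≤ bound)
a_2 = 12: 306/49  (≤ bound)
a_3 = 4: 1249/200  (> 63, stop)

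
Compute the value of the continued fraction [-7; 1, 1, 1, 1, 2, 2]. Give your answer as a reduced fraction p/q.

-198/31

Use the convergent recurrence hₖ = aₖ·hₖ₋₁ + hₖ₋₂ (and likewise for the denominators kₖ):
a_0 = -7: -7/1
a_1 = 1: -6/1
a_2 = 1: -13/2
a_3 = 1: -19/3
a_4 = 1: -32/5
a_5 = 2: -83/13
a_6 = 2: -198/31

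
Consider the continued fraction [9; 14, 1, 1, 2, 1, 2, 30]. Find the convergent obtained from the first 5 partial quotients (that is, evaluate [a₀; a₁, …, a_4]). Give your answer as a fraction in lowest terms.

662/73

a_0 = 9: 9/1
a_1 = 14: 127/14
a_2 = 1: 136/15
a_3 = 1: 263/29
a_4 = 2: 662/73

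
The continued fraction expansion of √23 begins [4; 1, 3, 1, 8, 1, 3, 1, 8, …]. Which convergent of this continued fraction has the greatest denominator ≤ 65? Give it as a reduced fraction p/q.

a_0 = 4: 4/1  (≤ bound)
a_1 = 1: 5/1  (≤ bound)
a_2 = 3: 19/4  (≤ bound)
a_3 = 1: 24/5  (≤ bound)
a_4 = 8: 211/44  (≤ bound)
a_5 = 1: 235/49  (≤ bound)
a_6 = 3: 916/191  (> 65, stop)

235/49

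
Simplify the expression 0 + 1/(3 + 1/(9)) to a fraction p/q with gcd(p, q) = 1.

9/28

Start with 9.
3 + 1/(9/1) = 3 + 1/9 = 28/9
0 + 1/(28/9) = 0 + 9/28 = 9/28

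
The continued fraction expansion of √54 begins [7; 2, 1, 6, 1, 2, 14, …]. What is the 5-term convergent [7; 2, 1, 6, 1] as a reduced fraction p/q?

Start with 1.
6 + 1/(1/1) = 6 + 1/1 = 7/1
1 + 1/(7/1) = 1 + 1/7 = 8/7
2 + 1/(8/7) = 2 + 7/8 = 23/8
7 + 1/(23/8) = 7 + 8/23 = 169/23

169/23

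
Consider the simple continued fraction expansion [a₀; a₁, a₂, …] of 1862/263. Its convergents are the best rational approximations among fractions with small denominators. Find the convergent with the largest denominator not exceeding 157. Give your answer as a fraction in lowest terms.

List convergents until the denominator exceeds the bound:
a_0 = 7: 7/1  (≤ bound)
a_1 = 12: 85/12  (≤ bound)
a_2 = 1: 92/13  (≤ bound)
a_3 = 1: 177/25  (≤ bound)
a_4 = 10: 1862/263  (> 157, stop)

177/25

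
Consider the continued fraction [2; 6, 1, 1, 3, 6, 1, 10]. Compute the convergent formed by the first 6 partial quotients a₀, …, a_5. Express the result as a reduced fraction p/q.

a_0 = 2: 2/1
a_1 = 6: 13/6
a_2 = 1: 15/7
a_3 = 1: 28/13
a_4 = 3: 99/46
a_5 = 6: 622/289

622/289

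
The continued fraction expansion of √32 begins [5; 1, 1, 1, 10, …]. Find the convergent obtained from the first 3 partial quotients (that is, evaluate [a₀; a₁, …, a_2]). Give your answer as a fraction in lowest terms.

11/2

Starting at the tail and folding back:
Start with 1.
1 + 1/(1/1) = 1 + 1/1 = 2/1
5 + 1/(2/1) = 5 + 1/2 = 11/2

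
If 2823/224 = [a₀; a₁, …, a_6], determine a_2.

⌊2823/224⌋ = 12, remainder 135
⌊224/135⌋ = 1, remainder 89
⌊135/89⌋ = 1, remainder 46

1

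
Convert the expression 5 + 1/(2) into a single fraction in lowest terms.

a_0 = 5: 5/1
a_1 = 2: 11/2

11/2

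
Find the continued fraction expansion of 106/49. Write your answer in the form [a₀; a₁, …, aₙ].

⌊106/49⌋ = 2, remainder 8
⌊49/8⌋ = 6, remainder 1
⌊8/1⌋ = 8, remainder 0

[2; 6, 8]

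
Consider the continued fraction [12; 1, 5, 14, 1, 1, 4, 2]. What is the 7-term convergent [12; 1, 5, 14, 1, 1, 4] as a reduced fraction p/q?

10204/795

a_0 = 12: 12/1
a_1 = 1: 13/1
a_2 = 5: 77/6
a_3 = 14: 1091/85
a_4 = 1: 1168/91
a_5 = 1: 2259/176
a_6 = 4: 10204/795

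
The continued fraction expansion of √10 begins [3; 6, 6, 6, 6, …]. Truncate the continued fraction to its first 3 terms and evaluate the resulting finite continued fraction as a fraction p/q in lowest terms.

a_0 = 3: 3/1
a_1 = 6: 19/6
a_2 = 6: 117/37

117/37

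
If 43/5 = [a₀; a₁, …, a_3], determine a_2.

Apply division with remainder until the remainder is 0:
43 ÷ 5 → quotient 8, remainder 3
5 ÷ 3 → quotient 1, remainder 2
3 ÷ 2 → quotient 1, remainder 1

1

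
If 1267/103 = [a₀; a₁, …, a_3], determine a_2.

3

1267 = 12·103 + 31, so a_0 = 12
103 = 3·31 + 10, so a_1 = 3
31 = 3·10 + 1, so a_2 = 3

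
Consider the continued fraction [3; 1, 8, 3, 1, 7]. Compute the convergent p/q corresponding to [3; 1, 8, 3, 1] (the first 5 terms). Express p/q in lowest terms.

Start with 1.
3 + 1/(1/1) = 3 + 1/1 = 4/1
8 + 1/(4/1) = 8 + 1/4 = 33/4
1 + 1/(33/4) = 1 + 4/33 = 37/33
3 + 1/(37/33) = 3 + 33/37 = 144/37

144/37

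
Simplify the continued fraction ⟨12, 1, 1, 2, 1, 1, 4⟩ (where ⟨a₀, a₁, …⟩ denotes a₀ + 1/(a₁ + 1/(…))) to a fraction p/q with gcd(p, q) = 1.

a_0 = 12: 12/1
a_1 = 1: 13/1
a_2 = 1: 25/2
a_3 = 2: 63/5
a_4 = 1: 88/7
a_5 = 1: 151/12
a_6 = 4: 692/55

692/55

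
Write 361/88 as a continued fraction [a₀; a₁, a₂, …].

Run the Euclidean algorithm, recording each quotient:
361 ÷ 88 → quotient 4, remainder 9
88 ÷ 9 → quotient 9, remainder 7
9 ÷ 7 → quotient 1, remainder 2
7 ÷ 2 → quotient 3, remainder 1
2 ÷ 1 → quotient 2, remainder 0

[4; 9, 1, 3, 2]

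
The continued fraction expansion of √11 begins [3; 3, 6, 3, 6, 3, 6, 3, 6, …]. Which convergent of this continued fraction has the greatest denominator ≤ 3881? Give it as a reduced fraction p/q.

3970/1197

List convergents until the denominator exceeds the bound:
a_0 = 3: 3/1  (≤ bound)
a_1 = 3: 10/3  (≤ bound)
a_2 = 6: 63/19  (≤ bound)
a_3 = 3: 199/60  (≤ bound)
a_4 = 6: 1257/379  (≤ bound)
a_5 = 3: 3970/1197  (≤ bound)
a_6 = 6: 25077/7561  (> 3881, stop)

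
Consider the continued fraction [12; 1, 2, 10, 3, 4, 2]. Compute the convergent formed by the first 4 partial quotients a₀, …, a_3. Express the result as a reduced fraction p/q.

393/31

Build up convergents one term at a time:
a_0 = 12: 12/1
a_1 = 1: 13/1
a_2 = 2: 38/3
a_3 = 10: 393/31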